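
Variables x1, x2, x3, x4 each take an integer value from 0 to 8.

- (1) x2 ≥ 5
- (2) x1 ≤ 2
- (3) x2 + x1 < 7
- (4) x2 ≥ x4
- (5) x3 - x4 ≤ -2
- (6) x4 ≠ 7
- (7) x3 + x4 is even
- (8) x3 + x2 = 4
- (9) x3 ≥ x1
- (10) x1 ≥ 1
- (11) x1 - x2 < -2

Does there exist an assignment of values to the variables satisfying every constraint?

From constraints 9 and 10: x3 ≥ x1 ≥ 1. From constraint 1: x2 ≥ 5. Hence x3 + x2 ≥ 6. But constraint 8 requires x3 + x2 = 4, and 4 < 6. Contradiction.

Unsatisfiable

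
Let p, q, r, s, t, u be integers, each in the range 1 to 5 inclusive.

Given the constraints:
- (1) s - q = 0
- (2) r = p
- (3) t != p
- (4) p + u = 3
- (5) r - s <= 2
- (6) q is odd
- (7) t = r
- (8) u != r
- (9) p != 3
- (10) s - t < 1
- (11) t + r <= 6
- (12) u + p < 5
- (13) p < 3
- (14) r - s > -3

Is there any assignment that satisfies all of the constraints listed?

From constraints 2 and 7, t = r = p, so t = p. But constraint 3 says t ≠ p. Contradiction.

Unsatisfiable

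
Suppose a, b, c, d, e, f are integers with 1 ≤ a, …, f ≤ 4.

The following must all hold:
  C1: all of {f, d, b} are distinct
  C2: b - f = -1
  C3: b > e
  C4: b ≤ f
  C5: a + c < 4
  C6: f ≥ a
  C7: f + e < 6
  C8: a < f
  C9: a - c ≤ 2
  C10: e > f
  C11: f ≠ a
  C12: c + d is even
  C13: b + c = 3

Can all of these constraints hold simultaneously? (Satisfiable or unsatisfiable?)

Unsatisfiable

Constraints 3, 4, and 10 give f < e, e < b, b ≤ f. Chaining: f < e < b ≤ f, which forces f < f — impossible.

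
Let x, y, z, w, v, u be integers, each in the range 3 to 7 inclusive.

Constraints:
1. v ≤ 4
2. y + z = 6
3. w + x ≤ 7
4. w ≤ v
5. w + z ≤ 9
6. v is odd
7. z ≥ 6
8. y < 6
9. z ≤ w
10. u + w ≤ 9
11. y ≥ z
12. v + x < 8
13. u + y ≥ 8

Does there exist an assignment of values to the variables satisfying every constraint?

From constraints 7 and 9: w ≥ z and z ≥ 6, so w ≥ 6. From constraints 1 and 4: w ≤ v and v ≤ 4, so w ≤ 4. But 4 < 6, so no value of w works.

Unsatisfiable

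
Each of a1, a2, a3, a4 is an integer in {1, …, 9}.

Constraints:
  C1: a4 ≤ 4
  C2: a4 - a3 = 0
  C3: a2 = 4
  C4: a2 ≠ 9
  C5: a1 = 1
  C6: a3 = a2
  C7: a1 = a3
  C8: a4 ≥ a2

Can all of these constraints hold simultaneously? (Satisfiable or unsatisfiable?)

Constraint 5 fixes a1 = 1 and constraint 3 fixes a2 = 4. Constraints 6 and 7 give a1 = a3 = a2, so a1 = a2. But 1 ≠ 4 — contradiction.

Unsatisfiable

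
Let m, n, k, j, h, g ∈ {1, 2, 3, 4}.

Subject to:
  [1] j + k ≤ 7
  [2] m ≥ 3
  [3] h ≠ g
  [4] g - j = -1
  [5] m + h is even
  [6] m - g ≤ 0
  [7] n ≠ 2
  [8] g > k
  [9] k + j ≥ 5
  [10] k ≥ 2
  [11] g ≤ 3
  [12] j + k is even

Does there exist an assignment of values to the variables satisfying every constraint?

One satisfying assignment is m = 3, n = 4, k = 2, j = 4, h = 1, g = 3.
For the less obvious constraints — constraint 1: j + k = 6; constraint 4: g - j = -1; constraint 6: m - g = 0 — and the others hold by inspection.

Satisfiable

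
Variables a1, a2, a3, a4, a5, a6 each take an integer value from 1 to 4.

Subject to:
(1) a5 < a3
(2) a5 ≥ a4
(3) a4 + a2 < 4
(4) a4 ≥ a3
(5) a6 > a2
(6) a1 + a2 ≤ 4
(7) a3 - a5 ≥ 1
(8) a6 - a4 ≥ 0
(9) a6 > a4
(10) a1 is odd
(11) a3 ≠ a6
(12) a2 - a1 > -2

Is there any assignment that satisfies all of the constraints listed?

Unsatisfiable

Constraints 1, 2, and 4 give a4 ≤ a5, a5 < a3, a3 ≤ a4. Chaining: a4 ≤ a5 < a3 ≤ a4, which forces a4 < a4 — impossible.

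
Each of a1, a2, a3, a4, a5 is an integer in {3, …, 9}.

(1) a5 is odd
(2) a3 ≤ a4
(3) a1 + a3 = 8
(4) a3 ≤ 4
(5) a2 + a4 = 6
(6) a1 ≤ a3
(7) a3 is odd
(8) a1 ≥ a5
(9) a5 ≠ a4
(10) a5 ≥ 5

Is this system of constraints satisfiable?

From constraints 8 and 10: a1 ≥ a5 and a5 ≥ 5, so a1 ≥ 5. From constraints 4 and 6: a1 ≤ a3 and a3 ≤ 4, so a1 ≤ 4. But 4 < 5, so no value of a1 works.

Unsatisfiable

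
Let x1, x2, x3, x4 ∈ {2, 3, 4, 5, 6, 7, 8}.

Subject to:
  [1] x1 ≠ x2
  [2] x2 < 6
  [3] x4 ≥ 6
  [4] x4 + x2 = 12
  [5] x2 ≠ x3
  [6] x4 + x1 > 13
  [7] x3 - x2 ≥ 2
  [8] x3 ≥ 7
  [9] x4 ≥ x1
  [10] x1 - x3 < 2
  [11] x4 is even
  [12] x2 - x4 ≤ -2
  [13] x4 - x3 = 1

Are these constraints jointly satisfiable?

Satisfiable

The assignment x1 = 7, x2 = 4, x3 = 7, x4 = 8 works:
  constraint 4 holds since x4 + x2 = 12.
  constraint 6 holds since x4 + x1 = 15.
  constraint 7 holds since x3 - x2 = 3.
The rest check out directly.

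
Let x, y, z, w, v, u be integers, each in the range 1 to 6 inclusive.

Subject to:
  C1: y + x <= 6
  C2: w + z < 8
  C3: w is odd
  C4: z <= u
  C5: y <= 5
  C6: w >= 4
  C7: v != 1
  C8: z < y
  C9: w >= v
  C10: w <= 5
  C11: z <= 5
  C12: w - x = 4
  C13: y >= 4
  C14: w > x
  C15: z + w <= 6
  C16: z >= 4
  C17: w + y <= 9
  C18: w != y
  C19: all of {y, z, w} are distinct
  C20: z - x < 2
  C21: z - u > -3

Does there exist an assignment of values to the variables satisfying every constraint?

Unsatisfiable

Constraints 5, 6, 10, 11, 13, and 16 confine each of y, z, w to the 2 values {4, 5}.
Constraint 19 requires all 3 of them to be distinct, but only 2 values are available — impossible by the pigeonhole principle.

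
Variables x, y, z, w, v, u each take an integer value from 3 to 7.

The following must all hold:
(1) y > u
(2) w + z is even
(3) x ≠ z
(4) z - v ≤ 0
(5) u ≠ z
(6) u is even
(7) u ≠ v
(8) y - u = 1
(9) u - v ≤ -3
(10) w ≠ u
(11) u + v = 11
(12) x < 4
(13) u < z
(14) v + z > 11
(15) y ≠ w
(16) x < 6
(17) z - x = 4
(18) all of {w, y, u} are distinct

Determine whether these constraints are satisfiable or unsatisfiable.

Satisfiable

Try x = 3, y = 5, z = 7, w = 7, v = 7, u = 4.
Check constraint 4: z - v = 0; constraint 8: y - u = 1; constraint 9: u - v = -3. The remaining constraints are straightforward to verify.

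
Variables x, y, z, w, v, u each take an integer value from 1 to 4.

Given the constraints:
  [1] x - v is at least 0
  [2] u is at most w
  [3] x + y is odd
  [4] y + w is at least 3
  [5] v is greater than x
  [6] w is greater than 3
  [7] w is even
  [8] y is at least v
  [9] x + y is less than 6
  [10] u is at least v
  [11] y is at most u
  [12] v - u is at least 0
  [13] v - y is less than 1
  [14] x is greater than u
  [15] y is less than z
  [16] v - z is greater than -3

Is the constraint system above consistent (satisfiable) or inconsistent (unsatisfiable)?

Unsatisfiable

Constraints 5, 8, 11, and 14 give x < v, v ≤ y, y ≤ u, u < x. Chaining: x < v ≤ y ≤ u < x, which forces x < x — impossible.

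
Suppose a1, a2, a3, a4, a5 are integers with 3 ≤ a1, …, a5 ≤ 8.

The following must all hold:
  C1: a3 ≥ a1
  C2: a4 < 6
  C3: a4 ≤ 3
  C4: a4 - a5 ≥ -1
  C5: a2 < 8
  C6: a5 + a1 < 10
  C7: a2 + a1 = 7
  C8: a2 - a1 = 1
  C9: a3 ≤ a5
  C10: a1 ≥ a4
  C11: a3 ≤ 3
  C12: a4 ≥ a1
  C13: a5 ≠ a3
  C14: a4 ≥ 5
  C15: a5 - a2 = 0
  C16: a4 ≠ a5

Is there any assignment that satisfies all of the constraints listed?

Unsatisfiable

From constraints 10 and 14: a1 ≥ a4 and a4 ≥ 5, so a1 ≥ 5. From constraints 1 and 11: a1 ≤ a3 and a3 ≤ 3, so a1 ≤ 3. But 3 < 5, so no value of a1 works.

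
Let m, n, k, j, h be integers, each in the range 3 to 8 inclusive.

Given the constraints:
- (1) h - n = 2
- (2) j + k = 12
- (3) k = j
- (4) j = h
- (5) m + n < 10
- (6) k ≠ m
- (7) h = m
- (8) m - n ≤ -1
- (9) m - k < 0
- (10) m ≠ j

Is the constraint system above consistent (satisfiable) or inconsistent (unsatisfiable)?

Unsatisfiable

From constraints 3, 4, and 7, k = j = h = m, so k = m. But constraint 6 says k ≠ m. Contradiction.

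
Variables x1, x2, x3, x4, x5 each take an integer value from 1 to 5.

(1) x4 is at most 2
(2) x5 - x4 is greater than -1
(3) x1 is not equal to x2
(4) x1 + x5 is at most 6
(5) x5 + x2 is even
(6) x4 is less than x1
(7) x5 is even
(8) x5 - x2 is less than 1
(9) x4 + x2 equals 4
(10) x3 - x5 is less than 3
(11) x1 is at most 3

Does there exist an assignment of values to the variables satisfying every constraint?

Satisfiable

Setting (x1, x2, x3, x4, x5) = (3, 2, 4, 2, 2) satisfies everything: constraint 2: x5 - x4 = 0; constraint 4: x1 + x5 = 5; constraint 8: x5 - x2 = 0, and the others follow.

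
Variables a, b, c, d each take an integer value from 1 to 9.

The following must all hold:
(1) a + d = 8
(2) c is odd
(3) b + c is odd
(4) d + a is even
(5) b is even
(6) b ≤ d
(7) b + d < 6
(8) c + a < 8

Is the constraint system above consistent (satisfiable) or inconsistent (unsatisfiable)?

The assignment a = 5, b = 2, c = 1, d = 3 works:
  constraint 1 holds since a + d = 8.
  constraint 7 holds since b + d = 5.
The rest check out directly.

Satisfiable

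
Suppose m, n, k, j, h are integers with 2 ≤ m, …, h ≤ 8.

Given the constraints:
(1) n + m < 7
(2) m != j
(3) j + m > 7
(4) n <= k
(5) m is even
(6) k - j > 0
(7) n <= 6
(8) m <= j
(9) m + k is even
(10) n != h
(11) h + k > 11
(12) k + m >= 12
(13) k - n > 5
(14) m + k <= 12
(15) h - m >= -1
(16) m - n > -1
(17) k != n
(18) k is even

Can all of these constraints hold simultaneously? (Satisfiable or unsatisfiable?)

One satisfying assignment is m = 4, n = 2, k = 8, j = 5, h = 4.
For the less obvious constraints — constraint 1: n + m = 6; constraint 3: j + m = 9; constraint 6: k - j = 3 — and the others hold by inspection.

Satisfiable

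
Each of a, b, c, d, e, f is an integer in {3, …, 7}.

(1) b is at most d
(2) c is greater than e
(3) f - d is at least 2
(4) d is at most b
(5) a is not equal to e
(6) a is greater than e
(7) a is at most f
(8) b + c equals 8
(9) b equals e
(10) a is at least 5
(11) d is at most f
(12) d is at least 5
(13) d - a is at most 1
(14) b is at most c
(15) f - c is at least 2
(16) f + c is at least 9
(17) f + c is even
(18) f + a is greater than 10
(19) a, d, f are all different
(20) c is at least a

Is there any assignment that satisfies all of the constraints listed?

Unsatisfiable

From constraints 4 and 12: b ≥ d ≥ 5. From constraints 10 and 20: c ≥ a ≥ 5. Hence b + c ≥ 10. But constraint 8 requires b + c = 8, and 8 < 10. Contradiction.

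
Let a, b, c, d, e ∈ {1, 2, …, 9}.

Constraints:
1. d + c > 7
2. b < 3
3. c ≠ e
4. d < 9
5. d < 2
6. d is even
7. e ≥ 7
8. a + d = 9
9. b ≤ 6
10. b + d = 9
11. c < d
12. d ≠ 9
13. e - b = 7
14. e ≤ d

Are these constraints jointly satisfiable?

Unsatisfiable

From constraints 7 and 14: d ≥ e and e ≥ 7, so d ≥ 7. From constraint 5: d ≤ 1. But 1 < 7, so no value of d works.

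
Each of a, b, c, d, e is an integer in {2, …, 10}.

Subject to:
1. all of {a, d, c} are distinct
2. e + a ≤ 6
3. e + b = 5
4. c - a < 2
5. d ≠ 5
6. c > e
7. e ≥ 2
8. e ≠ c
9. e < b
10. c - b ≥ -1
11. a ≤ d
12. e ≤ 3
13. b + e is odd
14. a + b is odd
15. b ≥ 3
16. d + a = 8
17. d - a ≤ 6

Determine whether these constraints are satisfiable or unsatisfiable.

Satisfiable

Setting (a, b, c, d, e) = (2, 3, 3, 6, 2) satisfies everything: constraint 2: e + a = 4; constraint 3: e + b = 5, and the others follow.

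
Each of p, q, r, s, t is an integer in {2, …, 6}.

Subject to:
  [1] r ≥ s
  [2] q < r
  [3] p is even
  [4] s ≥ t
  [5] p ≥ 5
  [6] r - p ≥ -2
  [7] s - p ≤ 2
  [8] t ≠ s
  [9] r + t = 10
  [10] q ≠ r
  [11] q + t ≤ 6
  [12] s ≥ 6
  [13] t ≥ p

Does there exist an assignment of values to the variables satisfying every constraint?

Unsatisfiable

From constraints 1 and 12: r ≥ s ≥ 6. From constraints 5 and 13: t ≥ p ≥ 5. Hence r + t ≥ 11. But constraint 9 requires r + t = 10, and 10 < 11. Contradiction.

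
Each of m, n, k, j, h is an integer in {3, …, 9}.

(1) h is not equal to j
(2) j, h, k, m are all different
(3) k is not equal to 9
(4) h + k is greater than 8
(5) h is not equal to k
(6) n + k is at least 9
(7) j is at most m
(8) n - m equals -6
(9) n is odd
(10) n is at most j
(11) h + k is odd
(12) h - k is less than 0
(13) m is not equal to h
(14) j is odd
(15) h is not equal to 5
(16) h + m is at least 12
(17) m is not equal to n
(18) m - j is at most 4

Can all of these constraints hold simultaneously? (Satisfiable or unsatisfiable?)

Satisfiable

Take m = 9, n = 3, k = 6, j = 5, h = 3. Then constraint 4: h + k = 9; constraint 6: n + k = 9, and every other listed constraint is also met.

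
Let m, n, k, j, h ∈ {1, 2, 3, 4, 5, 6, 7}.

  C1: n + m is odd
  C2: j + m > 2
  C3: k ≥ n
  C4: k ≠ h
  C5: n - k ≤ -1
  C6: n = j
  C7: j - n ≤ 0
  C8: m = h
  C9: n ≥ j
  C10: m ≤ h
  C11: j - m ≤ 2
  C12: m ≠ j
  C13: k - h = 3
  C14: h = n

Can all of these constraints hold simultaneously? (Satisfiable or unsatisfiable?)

Unsatisfiable

From constraints 6, 8, and 14, m = h = n = j, so m = j. But constraint 12 says m ≠ j. Contradiction.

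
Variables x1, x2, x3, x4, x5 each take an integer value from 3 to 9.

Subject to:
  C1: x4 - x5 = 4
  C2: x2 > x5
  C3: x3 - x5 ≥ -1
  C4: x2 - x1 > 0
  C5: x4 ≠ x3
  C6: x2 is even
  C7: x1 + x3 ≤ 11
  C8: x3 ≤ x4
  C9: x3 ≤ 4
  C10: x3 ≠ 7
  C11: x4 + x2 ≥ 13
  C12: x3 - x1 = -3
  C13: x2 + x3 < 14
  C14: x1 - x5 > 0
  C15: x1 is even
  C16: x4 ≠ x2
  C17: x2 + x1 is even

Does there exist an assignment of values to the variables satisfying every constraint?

Satisfiable

Setting (x1, x2, x3, x4, x5) = (6, 8, 3, 7, 3) satisfies everything: constraint 1: x4 - x5 = 4; constraint 3: x3 - x5 = 0; constraint 4: x2 - x1 = 2, and the others follow.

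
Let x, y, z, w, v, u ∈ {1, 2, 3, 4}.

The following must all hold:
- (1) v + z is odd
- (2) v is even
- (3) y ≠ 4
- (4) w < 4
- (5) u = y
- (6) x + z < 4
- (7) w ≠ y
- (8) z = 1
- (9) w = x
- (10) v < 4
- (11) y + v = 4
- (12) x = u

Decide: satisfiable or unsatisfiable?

Unsatisfiable

From constraints 5, 9, and 12, w = x = u = y, so w = y. But constraint 7 says w ≠ y. Contradiction.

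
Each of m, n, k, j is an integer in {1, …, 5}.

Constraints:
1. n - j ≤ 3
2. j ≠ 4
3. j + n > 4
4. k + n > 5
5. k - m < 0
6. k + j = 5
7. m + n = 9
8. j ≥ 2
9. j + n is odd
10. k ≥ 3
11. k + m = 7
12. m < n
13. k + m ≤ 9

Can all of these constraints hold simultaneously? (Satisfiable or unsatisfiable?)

One satisfying assignment is m = 4, n = 5, k = 3, j = 2.
For the less obvious constraints — constraint 1: n - j = 3; constraint 3: j + n = 7; constraint 4: k + n = 8 — and the others hold by inspection.

Satisfiable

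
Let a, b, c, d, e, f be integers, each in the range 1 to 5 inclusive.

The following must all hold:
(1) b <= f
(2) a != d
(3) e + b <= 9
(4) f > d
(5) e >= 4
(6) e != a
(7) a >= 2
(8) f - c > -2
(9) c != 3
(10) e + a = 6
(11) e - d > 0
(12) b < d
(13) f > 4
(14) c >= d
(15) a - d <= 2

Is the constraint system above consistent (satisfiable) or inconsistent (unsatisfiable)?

Satisfiable

Setting (a, b, c, d, e, f) = (2, 2, 4, 3, 4, 5) satisfies everything: constraint 3: e + b = 6; constraint 8: f - c = 1, and the others follow.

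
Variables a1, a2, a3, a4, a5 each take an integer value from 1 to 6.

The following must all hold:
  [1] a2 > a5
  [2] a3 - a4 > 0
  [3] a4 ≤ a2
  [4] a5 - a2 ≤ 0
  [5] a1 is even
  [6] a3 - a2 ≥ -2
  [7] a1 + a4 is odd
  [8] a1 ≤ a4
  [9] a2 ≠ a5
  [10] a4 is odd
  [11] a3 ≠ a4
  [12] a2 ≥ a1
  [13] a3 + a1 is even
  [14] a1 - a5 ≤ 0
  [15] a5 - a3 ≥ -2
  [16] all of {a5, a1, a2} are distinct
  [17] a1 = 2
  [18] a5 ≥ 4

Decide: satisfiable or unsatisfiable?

One satisfying assignment is a1 = 2, a2 = 6, a3 = 6, a4 = 3, a5 = 4.
For the less obvious constraints — constraint 2: a3 - a4 = 3; constraint 4: a5 - a2 = -2 — and the others hold by inspection.

Satisfiable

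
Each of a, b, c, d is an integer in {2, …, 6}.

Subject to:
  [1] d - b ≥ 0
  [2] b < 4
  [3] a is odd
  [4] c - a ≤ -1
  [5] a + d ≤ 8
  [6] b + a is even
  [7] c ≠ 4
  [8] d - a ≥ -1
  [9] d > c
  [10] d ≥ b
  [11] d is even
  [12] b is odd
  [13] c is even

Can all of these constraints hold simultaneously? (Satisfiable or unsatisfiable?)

Satisfiable

The assignment a = 3, b = 3, c = 2, d = 4 works:
  constraint 1 holds since d - b = 1.
  constraint 4 holds since c - a = -1.
The rest check out directly.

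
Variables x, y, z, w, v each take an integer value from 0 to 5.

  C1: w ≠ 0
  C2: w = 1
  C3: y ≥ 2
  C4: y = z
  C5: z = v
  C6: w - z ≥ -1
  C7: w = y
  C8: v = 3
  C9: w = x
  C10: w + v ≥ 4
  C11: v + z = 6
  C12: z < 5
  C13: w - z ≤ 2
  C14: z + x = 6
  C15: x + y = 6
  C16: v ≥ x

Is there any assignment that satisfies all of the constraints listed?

Unsatisfiable

Constraint 2 fixes w = 1 and constraint 8 fixes v = 3. Constraints 4, 5, and 7 give w = y = z = v, so w = v. But 1 ≠ 3 — contradiction.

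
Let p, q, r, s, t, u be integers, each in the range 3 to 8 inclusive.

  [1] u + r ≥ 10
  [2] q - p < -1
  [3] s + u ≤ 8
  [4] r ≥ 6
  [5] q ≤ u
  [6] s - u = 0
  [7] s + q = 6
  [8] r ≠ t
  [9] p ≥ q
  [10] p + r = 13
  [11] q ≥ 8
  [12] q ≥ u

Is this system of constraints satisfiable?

Unsatisfiable

From constraints 9 and 11: p ≥ q ≥ 8. From constraint 4: r ≥ 6. Hence p + r ≥ 14. But constraint 10 requires p + r = 13, and 13 < 14. Contradiction.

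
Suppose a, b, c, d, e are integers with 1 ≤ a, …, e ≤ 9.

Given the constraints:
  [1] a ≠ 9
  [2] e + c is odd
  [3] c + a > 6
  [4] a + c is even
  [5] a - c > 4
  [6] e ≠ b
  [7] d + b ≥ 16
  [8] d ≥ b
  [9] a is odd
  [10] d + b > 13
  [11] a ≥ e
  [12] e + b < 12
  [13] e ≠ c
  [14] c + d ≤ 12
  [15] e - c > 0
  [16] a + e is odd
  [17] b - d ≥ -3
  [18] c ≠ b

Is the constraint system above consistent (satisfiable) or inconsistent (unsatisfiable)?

Take a = 7, b = 8, c = 1, d = 8, e = 2. Then constraint 3: c + a = 8; constraint 5: a - c = 6; constraint 7: d + b = 16, and every other listed constraint is also met.

Satisfiable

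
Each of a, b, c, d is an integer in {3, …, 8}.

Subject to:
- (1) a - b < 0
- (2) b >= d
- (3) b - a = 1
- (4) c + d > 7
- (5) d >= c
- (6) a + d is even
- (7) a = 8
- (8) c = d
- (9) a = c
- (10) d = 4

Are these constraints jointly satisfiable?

Constraint 7 fixes a = 8 and constraint 10 fixes d = 4. Constraints 8 and 9 give a = c = d, so a = d. But 8 ≠ 4 — contradiction.

Unsatisfiable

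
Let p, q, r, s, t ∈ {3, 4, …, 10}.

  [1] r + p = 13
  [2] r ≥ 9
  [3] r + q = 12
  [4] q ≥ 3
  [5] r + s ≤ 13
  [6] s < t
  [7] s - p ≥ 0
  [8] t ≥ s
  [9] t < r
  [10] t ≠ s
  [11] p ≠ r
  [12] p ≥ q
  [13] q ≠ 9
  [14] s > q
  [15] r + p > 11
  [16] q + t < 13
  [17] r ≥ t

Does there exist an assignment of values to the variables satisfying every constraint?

The assignment p = 4, q = 3, r = 9, s = 4, t = 7 works:
  constraint 1 holds since r + p = 13.
  constraint 3 holds since r + q = 12.
  constraint 5 holds since r + s = 13.
The rest check out directly.

Satisfiable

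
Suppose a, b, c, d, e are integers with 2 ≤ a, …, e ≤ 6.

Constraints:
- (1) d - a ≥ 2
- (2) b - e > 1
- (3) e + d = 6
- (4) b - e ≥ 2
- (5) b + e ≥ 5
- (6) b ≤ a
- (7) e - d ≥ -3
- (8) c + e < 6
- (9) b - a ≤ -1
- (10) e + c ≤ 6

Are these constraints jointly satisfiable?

Constraints 1, 4, 7, and 9 give a − b ≥ 1, b − e ≥ 2, e − d ≥ -3, d − a ≥ 2.
Adding all 4 inequalities: the left sides telescope to 0, and the right sides sum to 1 + 2 + (-3) + 2 = 2. So 0 ≥ 2, which is false.

Unsatisfiable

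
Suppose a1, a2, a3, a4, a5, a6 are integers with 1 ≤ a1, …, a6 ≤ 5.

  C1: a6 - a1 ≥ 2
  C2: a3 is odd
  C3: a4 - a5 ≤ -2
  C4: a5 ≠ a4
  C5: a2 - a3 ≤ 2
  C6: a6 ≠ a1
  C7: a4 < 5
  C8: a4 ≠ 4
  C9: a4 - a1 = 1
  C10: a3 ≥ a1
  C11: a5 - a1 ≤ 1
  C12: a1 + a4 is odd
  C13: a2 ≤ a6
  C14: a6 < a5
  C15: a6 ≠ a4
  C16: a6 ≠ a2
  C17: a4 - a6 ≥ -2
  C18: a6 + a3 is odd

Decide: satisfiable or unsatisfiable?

Constraints 1, 3, 11, and 17 give a4 − a6 ≥ -2, a6 − a1 ≥ 2, a1 − a5 ≥ -1, a5 − a4 ≥ 2.
Adding all 4 inequalities: the left sides telescope to 0, and the right sides sum to (-2) + 2 + (-1) + 2 = 1. So 0 ≥ 1, which is false.

Unsatisfiable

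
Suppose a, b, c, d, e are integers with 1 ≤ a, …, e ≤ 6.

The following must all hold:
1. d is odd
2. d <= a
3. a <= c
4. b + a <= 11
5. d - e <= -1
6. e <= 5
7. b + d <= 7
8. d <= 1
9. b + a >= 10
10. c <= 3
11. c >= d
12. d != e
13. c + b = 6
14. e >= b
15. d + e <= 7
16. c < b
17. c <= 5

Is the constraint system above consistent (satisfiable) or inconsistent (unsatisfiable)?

Unsatisfiable

From constraints 6 and 14: b ≤ e ≤ 5. From constraints 3 and 10: a ≤ c ≤ 3. Hence b + a ≤ 8. But constraint 9 requires b + a ≥ 10, and 10 > 8. Contradiction.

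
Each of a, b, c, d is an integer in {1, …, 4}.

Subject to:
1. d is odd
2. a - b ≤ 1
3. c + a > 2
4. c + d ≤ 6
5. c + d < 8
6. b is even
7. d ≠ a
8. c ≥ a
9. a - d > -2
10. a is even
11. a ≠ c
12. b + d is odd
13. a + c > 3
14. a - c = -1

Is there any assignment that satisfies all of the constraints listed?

Satisfiable

Setting (a, b, c, d) = (2, 2, 3, 3) satisfies everything: constraint 2: a - b = 0; constraint 3: c + a = 5; constraint 4: c + d = 6, and the others follow.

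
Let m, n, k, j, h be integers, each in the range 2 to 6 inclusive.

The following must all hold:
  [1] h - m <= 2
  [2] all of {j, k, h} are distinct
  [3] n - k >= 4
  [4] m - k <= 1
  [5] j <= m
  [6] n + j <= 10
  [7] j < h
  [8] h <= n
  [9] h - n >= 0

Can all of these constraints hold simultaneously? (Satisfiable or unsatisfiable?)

Constraints 1, 3, 4, and 9 give k − m ≥ -1, m − h ≥ -2, h − n ≥ 0, n − k ≥ 4.
Adding all 4 inequalities: the left sides telescope to 0, and the right sides sum to (-1) + (-2) + 0 + 4 = 1. So 0 ≥ 1, which is false.

Unsatisfiable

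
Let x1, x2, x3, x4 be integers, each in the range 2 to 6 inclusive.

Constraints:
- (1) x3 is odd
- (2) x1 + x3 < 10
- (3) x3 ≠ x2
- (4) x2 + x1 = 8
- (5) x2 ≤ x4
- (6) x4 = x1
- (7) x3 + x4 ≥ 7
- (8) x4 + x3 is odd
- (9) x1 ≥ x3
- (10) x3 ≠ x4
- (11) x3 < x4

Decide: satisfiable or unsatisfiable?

Satisfiable

The assignment x1 = 6, x2 = 2, x3 = 3, x4 = 6 works:
  constraint 2 holds since x1 + x3 = 9.
  constraint 4 holds since x2 + x1 = 8.
  constraint 7 holds since x3 + x4 = 9.
The rest check out directly.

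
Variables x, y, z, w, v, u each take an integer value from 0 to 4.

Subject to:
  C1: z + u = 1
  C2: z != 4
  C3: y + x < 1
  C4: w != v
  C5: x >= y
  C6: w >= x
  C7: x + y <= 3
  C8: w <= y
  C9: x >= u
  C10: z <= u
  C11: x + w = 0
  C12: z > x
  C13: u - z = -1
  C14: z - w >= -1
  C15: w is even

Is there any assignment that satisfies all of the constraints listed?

Constraints 9, 10, and 12 give z ≤ u, u ≤ x, x < z. Chaining: z ≤ u ≤ x < z, which forces z < z — impossible.

Unsatisfiable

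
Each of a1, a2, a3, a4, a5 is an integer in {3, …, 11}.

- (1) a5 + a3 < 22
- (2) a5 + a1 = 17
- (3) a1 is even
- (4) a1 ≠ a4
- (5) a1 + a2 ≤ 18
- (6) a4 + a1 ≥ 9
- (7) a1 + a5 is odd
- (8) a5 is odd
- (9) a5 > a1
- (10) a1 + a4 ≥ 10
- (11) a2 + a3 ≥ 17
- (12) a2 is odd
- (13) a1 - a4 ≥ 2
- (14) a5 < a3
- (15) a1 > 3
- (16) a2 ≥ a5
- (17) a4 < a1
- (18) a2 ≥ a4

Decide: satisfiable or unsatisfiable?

Setting (a1, a2, a3, a4, a5) = (8, 9, 10, 3, 9) satisfies everything: constraint 1: a5 + a3 = 19; constraint 2: a5 + a1 = 17, and the others follow.

Satisfiable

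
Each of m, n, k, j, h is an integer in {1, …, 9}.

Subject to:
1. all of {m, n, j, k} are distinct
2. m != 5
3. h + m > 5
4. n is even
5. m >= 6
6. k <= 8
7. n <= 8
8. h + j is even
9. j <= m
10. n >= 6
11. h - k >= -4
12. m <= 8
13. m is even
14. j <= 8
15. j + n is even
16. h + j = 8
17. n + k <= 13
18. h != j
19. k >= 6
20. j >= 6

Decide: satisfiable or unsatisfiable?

Unsatisfiable

Constraints 5, 6, 7, 10, 12, 14, 19, and 20 confine each of m, n, j, k to the 3 values {6, …, 8}.
Constraint 1 requires all 4 of them to be distinct, but only 3 values are available — impossible by the pigeonhole principle.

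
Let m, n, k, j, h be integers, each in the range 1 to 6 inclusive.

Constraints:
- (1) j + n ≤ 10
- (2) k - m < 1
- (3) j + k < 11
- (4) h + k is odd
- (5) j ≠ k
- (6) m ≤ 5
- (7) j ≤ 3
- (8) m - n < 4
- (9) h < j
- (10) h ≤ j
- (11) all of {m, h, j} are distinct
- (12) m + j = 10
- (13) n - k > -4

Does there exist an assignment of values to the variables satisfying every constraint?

From constraint 6: m ≤ 5. From constraint 7: j ≤ 3. Hence m + j ≤ 8. But constraint 12 requires m + j = 10, and 10 > 8. Contradiction.

Unsatisfiable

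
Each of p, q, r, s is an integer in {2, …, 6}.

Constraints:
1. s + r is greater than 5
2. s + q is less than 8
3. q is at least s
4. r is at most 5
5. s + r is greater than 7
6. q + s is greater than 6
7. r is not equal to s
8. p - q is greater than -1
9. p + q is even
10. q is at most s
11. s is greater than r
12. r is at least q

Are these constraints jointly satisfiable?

Unsatisfiable

Constraints 3, 11, and 12 give s ≤ q, q ≤ r, r < s. Chaining: s ≤ q ≤ r < s, which forces s < s — impossible.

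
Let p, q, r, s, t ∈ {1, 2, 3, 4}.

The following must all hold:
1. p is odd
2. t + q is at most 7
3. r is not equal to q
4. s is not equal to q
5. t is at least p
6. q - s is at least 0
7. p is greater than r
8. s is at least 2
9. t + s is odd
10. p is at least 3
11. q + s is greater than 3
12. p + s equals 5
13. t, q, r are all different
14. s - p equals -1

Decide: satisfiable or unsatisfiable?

The assignment p = 3, q = 4, r = 1, s = 2, t = 3 works:
  constraint 2 holds since t + q = 7.
  constraint 6 holds since q - s = 2.
The rest check out directly.

Satisfiable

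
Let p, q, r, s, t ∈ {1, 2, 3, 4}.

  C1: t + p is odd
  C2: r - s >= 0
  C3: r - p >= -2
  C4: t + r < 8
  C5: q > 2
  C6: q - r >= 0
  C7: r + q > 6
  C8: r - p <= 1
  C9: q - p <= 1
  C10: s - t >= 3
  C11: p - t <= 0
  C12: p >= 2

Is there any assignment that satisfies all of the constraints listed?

Unsatisfiable

Constraints 2, 6, 9, 10, and 11 give t − p ≥ 0, p − q ≥ -1, q − r ≥ 0, r − s ≥ 0, s − t ≥ 3.
Adding all 5 inequalities: the left sides telescope to 0, and the right sides sum to 0 + (-1) + 0 + 0 + 3 = 2. So 0 ≥ 2, which is false.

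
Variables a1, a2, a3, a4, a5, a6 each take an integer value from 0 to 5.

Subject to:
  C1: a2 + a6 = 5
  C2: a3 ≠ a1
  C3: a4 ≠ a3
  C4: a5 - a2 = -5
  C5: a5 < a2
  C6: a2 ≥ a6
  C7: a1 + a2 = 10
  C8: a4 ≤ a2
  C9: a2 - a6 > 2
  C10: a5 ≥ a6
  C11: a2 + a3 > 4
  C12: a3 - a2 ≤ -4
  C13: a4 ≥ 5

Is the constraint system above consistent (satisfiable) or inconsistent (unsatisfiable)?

Setting (a1, a2, a3, a4, a5, a6) = (5, 5, 0, 5, 0, 0) satisfies everything: constraint 1: a2 + a6 = 5; constraint 4: a5 - a2 = -5, and the others follow.

Satisfiable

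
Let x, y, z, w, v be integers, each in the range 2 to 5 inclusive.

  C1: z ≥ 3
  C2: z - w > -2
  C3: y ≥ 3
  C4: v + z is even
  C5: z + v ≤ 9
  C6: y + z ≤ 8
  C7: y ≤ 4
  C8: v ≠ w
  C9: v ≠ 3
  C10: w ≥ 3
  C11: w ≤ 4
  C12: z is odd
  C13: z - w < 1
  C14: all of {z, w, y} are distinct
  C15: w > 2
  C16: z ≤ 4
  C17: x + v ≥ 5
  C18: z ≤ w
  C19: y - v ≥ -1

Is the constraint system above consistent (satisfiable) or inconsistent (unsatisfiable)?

Unsatisfiable

Constraints 1, 3, 7, 10, 11, and 16 confine each of z, w, y to the 2 values {3, 4}.
Constraint 14 requires all 3 of them to be distinct, but only 2 values are available — impossible by the pigeonhole principle.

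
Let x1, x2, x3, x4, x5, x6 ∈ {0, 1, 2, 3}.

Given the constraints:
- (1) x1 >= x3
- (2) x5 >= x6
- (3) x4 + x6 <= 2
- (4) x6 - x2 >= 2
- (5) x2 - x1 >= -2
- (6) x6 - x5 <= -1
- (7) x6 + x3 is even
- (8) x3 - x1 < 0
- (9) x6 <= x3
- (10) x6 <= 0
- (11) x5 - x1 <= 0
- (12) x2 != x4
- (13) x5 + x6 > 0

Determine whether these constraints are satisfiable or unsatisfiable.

Constraints 4, 5, 6, and 11 give x1 − x5 ≥ 0, x5 − x6 ≥ 1, x6 − x2 ≥ 2, x2 − x1 ≥ -2.
Adding all 4 inequalities: the left sides telescope to 0, and the right sides sum to 0 + 1 + 2 + (-2) = 1. So 0 ≥ 1, which is false.

Unsatisfiable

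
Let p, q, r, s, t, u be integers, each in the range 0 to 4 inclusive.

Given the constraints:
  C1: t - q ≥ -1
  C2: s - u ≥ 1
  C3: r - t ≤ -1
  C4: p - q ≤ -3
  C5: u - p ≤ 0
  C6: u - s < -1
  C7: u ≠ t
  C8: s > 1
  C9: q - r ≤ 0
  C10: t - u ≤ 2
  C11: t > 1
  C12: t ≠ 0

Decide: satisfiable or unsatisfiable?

Constraints 3, 4, 5, 9, and 10 give t − r ≥ 1, r − q ≥ 0, q − p ≥ 3, p − u ≥ 0, u − t ≥ -2.
Adding all 5 inequalities: the left sides telescope to 0, and the right sides sum to 1 + 0 + 3 + 0 + (-2) = 2. So 0 ≥ 2, which is false.

Unsatisfiable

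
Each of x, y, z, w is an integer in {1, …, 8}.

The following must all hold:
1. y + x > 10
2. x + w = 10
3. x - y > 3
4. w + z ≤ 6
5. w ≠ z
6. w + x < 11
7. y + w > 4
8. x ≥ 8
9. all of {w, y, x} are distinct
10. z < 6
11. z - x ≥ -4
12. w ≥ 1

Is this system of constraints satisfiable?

Satisfiable

Setting (x, y, z, w) = (8, 3, 4, 2) satisfies everything: constraint 1: y + x = 11; constraint 2: x + w = 10, and the others follow.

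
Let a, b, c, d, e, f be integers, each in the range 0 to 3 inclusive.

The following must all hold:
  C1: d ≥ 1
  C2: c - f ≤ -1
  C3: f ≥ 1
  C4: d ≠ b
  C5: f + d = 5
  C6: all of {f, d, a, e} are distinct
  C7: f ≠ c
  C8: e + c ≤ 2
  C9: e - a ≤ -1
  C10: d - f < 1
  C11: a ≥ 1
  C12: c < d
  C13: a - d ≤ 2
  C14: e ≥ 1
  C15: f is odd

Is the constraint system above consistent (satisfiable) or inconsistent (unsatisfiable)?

Constraints 1, 3, 11, and 14 confine each of f, d, a, e to the 3 values {1, …, 3} (the domain already gives each ≤ 3).
Constraint 6 requires all 4 of them to be distinct, but only 3 values are available — impossible by the pigeonhole principle.

Unsatisfiable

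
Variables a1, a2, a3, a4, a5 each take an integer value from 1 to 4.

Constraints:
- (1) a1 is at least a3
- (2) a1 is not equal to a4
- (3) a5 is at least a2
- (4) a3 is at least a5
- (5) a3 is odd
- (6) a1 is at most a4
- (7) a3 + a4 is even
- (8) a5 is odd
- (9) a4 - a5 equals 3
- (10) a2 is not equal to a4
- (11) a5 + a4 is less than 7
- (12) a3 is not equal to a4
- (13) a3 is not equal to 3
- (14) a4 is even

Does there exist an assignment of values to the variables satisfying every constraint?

Unsatisfiable

Constraint 5 makes a3 odd and constraint 14 makes a4 even, so a3 + a4 must be odd. Constraint 7 says a3 + a4 is even — contradiction.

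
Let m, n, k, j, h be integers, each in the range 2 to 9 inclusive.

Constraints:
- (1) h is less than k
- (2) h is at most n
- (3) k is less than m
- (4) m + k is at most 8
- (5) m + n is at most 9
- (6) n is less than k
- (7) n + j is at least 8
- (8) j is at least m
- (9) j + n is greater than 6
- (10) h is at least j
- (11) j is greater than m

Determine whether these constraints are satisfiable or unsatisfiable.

Constraints 2, 3, 6, 8, and 10 give h ≤ n, n < k, k < m, m ≤ j, j ≤ h. Chaining: h ≤ n < k < m ≤ j ≤ h, which forces h < h — impossible.

Unsatisfiable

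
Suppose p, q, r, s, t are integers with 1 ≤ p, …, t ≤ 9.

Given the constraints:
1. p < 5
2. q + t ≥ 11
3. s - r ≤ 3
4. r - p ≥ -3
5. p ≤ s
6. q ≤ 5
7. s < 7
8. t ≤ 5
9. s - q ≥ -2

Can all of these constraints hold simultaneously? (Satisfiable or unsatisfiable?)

From constraint 6: q ≤ 5. From constraint 8: t ≤ 5. Hence q + t ≤ 10. But constraint 2 requires q + t ≥ 11, and 11 > 10. Contradiction.

Unsatisfiable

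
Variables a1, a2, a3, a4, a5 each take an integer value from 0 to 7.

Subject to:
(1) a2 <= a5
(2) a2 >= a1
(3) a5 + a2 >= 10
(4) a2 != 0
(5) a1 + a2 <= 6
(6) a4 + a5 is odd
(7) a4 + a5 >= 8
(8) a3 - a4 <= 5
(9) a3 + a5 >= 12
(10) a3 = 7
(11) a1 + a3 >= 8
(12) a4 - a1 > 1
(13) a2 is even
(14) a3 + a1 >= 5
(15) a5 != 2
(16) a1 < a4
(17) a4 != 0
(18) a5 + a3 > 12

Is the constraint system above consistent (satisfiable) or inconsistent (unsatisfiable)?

Satisfiable

The assignment a1 = 1, a2 = 4, a3 = 7, a4 = 3, a5 = 6 works:
  constraint 3 holds since a5 + a2 = 10.
  constraint 5 holds since a1 + a2 = 5.
The rest check out directly.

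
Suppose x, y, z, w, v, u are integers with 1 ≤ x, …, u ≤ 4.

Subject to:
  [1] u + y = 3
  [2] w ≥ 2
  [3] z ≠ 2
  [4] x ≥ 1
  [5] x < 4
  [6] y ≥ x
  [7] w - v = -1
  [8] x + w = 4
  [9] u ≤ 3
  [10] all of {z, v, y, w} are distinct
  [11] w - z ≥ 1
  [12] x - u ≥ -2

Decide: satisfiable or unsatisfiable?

Satisfiable

Try x = 1, y = 2, z = 1, w = 3, v = 4, u = 1.
Check constraint 1: u + y = 3; constraint 7: w - v = -1; constraint 8: x + w = 4. The remaining constraints are straightforward to verify.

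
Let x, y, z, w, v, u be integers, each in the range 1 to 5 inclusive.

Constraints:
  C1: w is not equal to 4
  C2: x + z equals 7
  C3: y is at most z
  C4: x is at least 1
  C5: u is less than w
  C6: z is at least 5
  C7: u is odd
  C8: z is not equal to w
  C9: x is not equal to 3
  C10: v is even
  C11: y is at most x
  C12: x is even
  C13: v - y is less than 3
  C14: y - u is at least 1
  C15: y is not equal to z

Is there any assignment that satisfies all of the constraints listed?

Try x = 2, y = 2, z = 5, w = 3, v = 2, u = 1.
Check constraint 2: x + z = 7; constraint 13: v - y = 0; constraint 14: y - u = 1. The remaining constraints are straightforward to verify.

Satisfiable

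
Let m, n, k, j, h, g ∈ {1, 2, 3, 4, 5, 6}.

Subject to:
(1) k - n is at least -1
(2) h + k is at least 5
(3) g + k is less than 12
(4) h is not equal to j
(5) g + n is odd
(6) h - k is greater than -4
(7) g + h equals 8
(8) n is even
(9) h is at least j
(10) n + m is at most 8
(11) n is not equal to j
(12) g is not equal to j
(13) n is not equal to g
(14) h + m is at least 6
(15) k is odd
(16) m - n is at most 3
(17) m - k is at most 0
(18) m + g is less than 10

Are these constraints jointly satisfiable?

Try m = 4, n = 4, k = 5, j = 1, h = 3, g = 5.
Check constraint 1: k - n = 1; constraint 2: h + k = 8. The remaining constraints are straightforward to verify.

Satisfiable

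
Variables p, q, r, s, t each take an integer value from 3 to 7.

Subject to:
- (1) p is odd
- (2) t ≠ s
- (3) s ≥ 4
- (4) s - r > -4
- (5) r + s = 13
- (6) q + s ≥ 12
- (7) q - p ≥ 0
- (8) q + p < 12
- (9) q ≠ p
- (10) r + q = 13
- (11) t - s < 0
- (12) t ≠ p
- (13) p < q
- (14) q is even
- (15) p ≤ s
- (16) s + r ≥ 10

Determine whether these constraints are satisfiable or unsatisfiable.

Satisfiable

One satisfying assignment is p = 3, q = 6, r = 7, s = 6, t = 4.
For the less obvious constraints — constraint 4: s - r = -1; constraint 5: r + s = 13 — and the others hold by inspection.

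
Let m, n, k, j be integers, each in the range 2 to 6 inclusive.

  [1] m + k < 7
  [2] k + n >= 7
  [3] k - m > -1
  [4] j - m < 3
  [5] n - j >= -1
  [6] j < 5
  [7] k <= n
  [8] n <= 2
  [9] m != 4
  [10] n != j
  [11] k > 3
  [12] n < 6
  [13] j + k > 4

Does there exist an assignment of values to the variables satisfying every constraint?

Unsatisfiable

From constraint 11: k ≥ 4. From constraints 7 and 8: k ≤ n and n ≤ 2, so k ≤ 2. But 2 < 4, so no value of k works.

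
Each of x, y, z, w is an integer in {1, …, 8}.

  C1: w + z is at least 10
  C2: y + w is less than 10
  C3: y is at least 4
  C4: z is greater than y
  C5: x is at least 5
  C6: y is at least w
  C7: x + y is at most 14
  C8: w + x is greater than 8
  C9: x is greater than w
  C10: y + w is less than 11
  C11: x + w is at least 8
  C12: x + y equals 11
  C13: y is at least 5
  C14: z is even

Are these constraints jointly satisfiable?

Take x = 6, y = 5, z = 6, w = 4. Then constraint 1: w + z = 10; constraint 2: y + w = 9; constraint 7: x + y = 11, and every other listed constraint is also met.

Satisfiable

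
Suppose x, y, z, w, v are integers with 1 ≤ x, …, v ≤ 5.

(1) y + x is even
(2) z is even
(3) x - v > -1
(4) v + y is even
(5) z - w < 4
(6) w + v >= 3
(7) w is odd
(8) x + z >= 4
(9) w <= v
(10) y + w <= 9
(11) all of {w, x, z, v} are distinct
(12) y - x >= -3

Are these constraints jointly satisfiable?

The assignment x = 5, y = 5, z = 2, w = 1, v = 3 works:
  constraint 3 holds since x - v = 2.
  constraint 5 holds since z - w = 1.
  constraint 6 holds since w + v = 4.
The rest check out directly.

Satisfiable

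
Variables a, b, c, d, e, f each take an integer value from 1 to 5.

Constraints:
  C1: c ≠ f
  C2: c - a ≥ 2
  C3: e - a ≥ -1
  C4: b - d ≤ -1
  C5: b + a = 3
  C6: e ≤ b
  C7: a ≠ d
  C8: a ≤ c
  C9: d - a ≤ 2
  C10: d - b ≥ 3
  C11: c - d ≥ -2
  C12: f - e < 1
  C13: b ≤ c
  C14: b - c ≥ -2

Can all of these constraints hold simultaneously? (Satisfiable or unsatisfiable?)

Unsatisfiable

Constraints 2, 9, 10, and 14 give b − c ≥ -2, c − a ≥ 2, a − d ≥ -2, d − b ≥ 3.
Adding all 4 inequalities: the left sides telescope to 0, and the right sides sum to (-2) + 2 + (-2) + 3 = 1. So 0 ≥ 1, which is false.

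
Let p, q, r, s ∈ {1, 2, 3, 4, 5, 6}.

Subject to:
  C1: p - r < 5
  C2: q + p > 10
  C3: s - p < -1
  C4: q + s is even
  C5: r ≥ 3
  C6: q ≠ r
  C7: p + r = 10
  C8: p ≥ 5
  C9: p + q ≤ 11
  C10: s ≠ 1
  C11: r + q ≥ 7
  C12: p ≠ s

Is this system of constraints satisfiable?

Satisfiable

Take p = 6, q = 5, r = 4, s = 3. Then constraint 1: p - r = 2; constraint 2: q + p = 11; constraint 3: s - p = -3, and every other listed constraint is also met.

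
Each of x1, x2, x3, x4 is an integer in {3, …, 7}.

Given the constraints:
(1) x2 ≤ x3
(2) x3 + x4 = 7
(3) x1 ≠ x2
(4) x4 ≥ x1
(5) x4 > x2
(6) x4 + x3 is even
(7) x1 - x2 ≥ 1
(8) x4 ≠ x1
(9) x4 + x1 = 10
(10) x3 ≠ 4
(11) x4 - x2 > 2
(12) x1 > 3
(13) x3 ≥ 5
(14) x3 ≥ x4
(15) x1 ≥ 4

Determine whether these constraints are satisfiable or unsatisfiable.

From constraint 13: x3 ≥ 5. From constraints 4 and 15: x4 ≥ x1 ≥ 4. Hence x3 + x4 ≥ 9. But constraint 2 requires x3 + x4 = 7, and 7 < 9. Contradiction.

Unsatisfiable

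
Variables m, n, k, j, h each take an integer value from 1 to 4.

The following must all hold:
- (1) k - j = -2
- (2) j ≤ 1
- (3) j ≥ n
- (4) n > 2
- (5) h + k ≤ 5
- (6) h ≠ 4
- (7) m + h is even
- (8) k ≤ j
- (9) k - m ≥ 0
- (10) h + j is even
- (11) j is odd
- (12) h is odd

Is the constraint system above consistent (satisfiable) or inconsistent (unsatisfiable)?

Unsatisfiable

From constraint 4: n ≥ 3. From constraints 2 and 3: n ≤ j and j ≤ 1, so n ≤ 1. But 1 < 3, so no value of n works.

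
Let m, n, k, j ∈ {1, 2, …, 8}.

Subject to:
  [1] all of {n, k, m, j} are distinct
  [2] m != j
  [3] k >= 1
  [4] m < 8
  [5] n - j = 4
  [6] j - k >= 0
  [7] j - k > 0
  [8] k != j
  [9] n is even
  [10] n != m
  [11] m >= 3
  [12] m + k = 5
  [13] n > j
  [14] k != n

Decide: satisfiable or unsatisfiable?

Setting (m, n, k, j) = (4, 6, 1, 2) satisfies everything: constraint 5: n - j = 4; constraint 6: j - k = 1, and the others follow.

Satisfiable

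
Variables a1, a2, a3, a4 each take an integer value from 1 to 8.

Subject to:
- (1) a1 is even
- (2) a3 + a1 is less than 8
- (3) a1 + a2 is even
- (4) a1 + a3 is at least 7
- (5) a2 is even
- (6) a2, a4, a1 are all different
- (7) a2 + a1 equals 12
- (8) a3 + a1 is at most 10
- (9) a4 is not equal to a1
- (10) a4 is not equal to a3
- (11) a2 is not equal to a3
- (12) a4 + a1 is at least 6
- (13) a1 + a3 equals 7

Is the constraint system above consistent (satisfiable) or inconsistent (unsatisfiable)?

One satisfying assignment is a1 = 4, a2 = 8, a3 = 3, a4 = 5.
For the less obvious constraints — constraint 2: a3 + a1 = 7; constraint 4: a1 + a3 = 7 — and the others hold by inspection.

Satisfiable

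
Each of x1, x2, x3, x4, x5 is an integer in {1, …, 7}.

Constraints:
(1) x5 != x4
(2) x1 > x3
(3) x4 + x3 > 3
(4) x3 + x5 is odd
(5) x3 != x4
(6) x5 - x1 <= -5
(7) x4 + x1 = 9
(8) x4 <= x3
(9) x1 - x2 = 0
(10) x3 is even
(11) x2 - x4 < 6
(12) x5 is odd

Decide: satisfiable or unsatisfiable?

The assignment x1 = 7, x2 = 7, x3 = 4, x4 = 2, x5 = 1 works:
  constraint 3 holds since x4 + x3 = 6.
  constraint 6 holds since x5 - x1 = -6.
The rest check out directly.

Satisfiable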